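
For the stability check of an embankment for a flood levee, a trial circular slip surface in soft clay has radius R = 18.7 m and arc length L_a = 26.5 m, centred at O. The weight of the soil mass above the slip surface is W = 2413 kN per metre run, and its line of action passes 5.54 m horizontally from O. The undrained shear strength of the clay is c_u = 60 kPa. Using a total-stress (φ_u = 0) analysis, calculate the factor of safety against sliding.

Taking moments about the centre O, the resisting moment is provided by the undrained shear strength acting along the arc:
M_R = c_u·L_a·R = 60·26.50·18.7 = 29733.0 kN·m/m
M_D = W·d = 2413·5.54 = 13368.0 kN·m/m
FS = M_R / M_D = 29733.0 / 13368.0 = 2.224

FS = 2.22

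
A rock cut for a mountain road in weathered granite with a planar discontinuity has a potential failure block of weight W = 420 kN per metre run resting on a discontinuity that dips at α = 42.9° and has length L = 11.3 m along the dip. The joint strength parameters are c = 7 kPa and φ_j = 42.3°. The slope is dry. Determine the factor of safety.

Resolving the block weight along and normal to the plane and applying the Mohr–Coulomb strength on the joint:
N' = W cosα = 420·cos42.9° = 307.7 kN/m
Driving force T = W sinα = 420·sin42.9° = 285.9 kN/m
Resisting force R = c·L + N'·tanφ_j = 7·11.3 + 307.7·tan42.3° = 79.1 + 280.0 = 359.1 kN/m
FS = R / T = 359.1 / 285.9 = 1.256

FS = 1.26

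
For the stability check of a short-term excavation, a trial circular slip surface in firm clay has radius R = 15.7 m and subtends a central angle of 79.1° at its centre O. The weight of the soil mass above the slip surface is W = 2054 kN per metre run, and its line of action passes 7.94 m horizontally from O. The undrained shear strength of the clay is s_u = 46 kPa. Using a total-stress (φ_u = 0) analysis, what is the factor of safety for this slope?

Taking moments about the centre O, the resisting moment is provided by the undrained shear strength acting along the arc:
Arc length L_a = R·θ = 15.7·(79.1°·π/180) = 15.7·1.3806 = 21.67 m
M_R = s_u·L_a·R = 46·21.67·15.7 = 15653.5 kN·m/m
M_D = W·d = 2054·7.94 = 16308.8 kN·m/m
FS = M_R / M_D = 15653.5 / 16308.8 = 0.960

FS = 0.96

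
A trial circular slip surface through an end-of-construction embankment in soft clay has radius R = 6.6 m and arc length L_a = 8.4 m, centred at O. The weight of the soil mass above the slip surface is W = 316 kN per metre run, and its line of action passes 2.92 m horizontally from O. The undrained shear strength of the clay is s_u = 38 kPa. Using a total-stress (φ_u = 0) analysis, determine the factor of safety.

FS = 2.28

Taking moments about the centre O, the resisting moment is provided by the undrained shear strength acting along the arc:
M_R = s_u·L_a·R = 38·8.40·6.6 = 2106.7 kN·m/m
M_D = W·d = 316·2.92 = 922.7 kN·m/m
FS = M_R / M_D = 2106.7 / 922.7 = 2.283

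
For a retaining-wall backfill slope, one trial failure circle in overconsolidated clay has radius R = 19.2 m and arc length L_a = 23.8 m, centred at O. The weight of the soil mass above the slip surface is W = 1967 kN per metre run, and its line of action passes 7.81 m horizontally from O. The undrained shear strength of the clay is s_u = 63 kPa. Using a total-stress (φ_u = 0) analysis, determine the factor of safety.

FS = 1.87

Taking moments about the centre O, the resisting moment is provided by the undrained shear strength acting along the arc:
M_R = s_u·L_a·R = 63·23.80·19.2 = 28788.5 kN·m/m
M_D = W·d = 1967·7.81 = 15362.3 kN·m/m
FS = M_R / M_D = 28788.5 / 15362.3 = 1.874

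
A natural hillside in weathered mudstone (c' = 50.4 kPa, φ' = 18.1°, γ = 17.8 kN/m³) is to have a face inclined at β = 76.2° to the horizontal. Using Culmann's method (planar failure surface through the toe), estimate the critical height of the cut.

H_c = 22.17 m

Culmann's analysis gives the critical failure plane at α_cr = (β + φ')/2 = (76.2 + 18.1)/2 = 47.2°, and the critical height
H_c = (4c'/γ) · sinβ cosφ' / [1 − cos(β − φ')]
    = (4·50.4/17.8) · sin76.2°·cos18.1° / [1 − cos(58.1°)]
    = 11.326 · 0.9711·0.9505 / [1 − 0.5284]
    = 11.326 · 0.9231 / 0.4716
    = 22.17 m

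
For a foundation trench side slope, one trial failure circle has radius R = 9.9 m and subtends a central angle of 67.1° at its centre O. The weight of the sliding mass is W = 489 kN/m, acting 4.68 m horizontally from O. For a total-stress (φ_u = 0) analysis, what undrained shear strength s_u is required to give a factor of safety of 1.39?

s_u = 27.7 kPa

FS = s_u·L_a·R / (W·d), so s_u = FS·W·d / (L_a·R).
Arc length L_a = R·θ = 9.9·(67.1°·π/180) = 9.9·1.1711 = 11.59 m
s_u = 1.39·489·4.68 / (11.59·9.9) = 3181.0 / 114.78 = 27.71 kPa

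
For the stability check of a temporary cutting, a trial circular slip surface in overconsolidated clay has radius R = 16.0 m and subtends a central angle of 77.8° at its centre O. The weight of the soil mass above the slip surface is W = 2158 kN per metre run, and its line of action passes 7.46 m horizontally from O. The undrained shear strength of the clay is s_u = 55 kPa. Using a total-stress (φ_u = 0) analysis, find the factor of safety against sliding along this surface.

Taking moments about the centre O, the resisting moment is provided by the undrained shear strength acting along the arc:
Arc length L_a = R·θ = 16.0·(77.8°·π/180) = 16.0·1.3579 = 21.73 m
M_R = s_u·L_a·R = 55·21.73·16.0 = 19118.8 kN·m/m
M_D = W·d = 2158·7.46 = 16098.7 kN·m/m
FS = M_R / M_D = 19118.8 / 16098.7 = 1.188

FS = 1.19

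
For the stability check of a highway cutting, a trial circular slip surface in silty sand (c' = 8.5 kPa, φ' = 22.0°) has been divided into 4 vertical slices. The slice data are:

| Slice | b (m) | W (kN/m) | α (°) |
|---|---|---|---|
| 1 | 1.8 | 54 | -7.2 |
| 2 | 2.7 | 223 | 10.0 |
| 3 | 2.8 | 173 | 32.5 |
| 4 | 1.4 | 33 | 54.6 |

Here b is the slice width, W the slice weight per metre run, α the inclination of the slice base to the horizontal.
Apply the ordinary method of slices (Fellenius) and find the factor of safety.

Ordinary method of slices: FS = Σ[c'·Δl_i + (W_i cosα_i)·tanφ'] / Σ W_i sinα_i, with Δl_i = b_i / cosα_i.
Slice 1: Δl = 1.8/cos(-7.2°) = 1.814 m; N'_1 = 54·cos(-7.2°) = 53.6; c'Δl = 15.42; W sinα = -6.8
Slice 2: Δl = 2.7/cos10.0° = 2.742 m; N'_2 = 223·cos10.0° = 219.6; c'Δl = 23.30; W sinα = 38.7
Slice 3: Δl = 2.8/cos32.5° = 3.320 m; N'_3 = 173·cos32.5° = 145.9; c'Δl = 28.22; W sinα = 93.0
Slice 4: Δl = 1.4/cos54.6° = 2.417 m; N'_4 = 33·cos54.6° = 19.1; c'Δl = 20.54; W sinα = 26.9
Σc'Δl = 87.5 kN/m; ΣN' = 438.2 kN/m; ΣW sinα = 151.8 kN/m
Resisting = 87.5 + 438.2·tan22.0° = 87.5 + 177.0 = 264.5 kN/m
FS = 264.5 / 151.8 = 1.743

FS = 1.74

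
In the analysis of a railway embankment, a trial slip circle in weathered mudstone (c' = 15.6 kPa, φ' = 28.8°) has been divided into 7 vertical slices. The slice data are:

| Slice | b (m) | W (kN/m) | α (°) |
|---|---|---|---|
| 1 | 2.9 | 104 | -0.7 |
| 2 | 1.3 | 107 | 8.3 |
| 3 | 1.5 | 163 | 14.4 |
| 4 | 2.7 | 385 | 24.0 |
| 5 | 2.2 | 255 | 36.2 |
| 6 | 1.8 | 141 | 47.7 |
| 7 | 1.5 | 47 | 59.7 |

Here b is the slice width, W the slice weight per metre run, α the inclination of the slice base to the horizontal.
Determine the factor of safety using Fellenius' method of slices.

Ordinary method of slices: FS = Σ[c'·Δl_i + (W_i cosα_i)·tanφ'] / Σ W_i sinα_i, with Δl_i = b_i / cosα_i.
Slice 1: Δl = 2.9/cos(-0.7°) = 2.900 m; N'_1 = 104·cos(-0.7°) = 104.0; c'Δl = 45.24; W sinα = -1.3
Slice 2: Δl = 1.3/cos8.3° = 1.314 m; N'_2 = 107·cos8.3° = 105.9; c'Δl = 20.49; W sinα = 15.4
Slice 3: Δl = 1.5/cos14.4° = 1.549 m; N'_3 = 163·cos14.4° = 157.9; c'Δl = 24.16; W sinα = 40.5
Slice 4: Δl = 2.7/cos24.0° = 2.956 m; N'_4 = 385·cos24.0° = 351.7; c'Δl = 46.11; W sinα = 156.6
Slice 5: Δl = 2.2/cos36.2° = 2.726 m; N'_5 = 255·cos36.2° = 205.8; c'Δl = 42.53; W sinα = 150.6
Slice 6: Δl = 1.8/cos47.7° = 2.675 m; N'_6 = 141·cos47.7° = 94.9; c'Δl = 41.72; W sinα = 104.3
Slice 7: Δl = 1.5/cos59.7° = 2.973 m; N'_7 = 47·cos59.7° = 23.7; c'Δl = 46.38; W sinα = 40.6
Σc'Δl = 266.6 kN/m; ΣN' = 1043.8 kN/m; ΣW sinα = 506.8 kN/m
Resisting = 266.6 + 1043.8·tan28.8° = 266.6 + 573.9 = 840.5 kN/m
FS = 840.5 / 506.8 = 1.659

FS = 1.66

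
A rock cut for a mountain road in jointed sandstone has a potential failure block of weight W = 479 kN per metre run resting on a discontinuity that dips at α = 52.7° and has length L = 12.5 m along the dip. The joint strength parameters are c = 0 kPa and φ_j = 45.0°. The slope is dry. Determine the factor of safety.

FS = 0.76

Resolving the block weight along and normal to the plane and applying the Mohr–Coulomb strength on the joint:
N' = W cosα = 479·cos52.7° = 290.3 kN/m
Driving force T = W sinα = 479·sin52.7° = 381.0 kN/m
Resisting force R = c·L + N'·tanφ_j = 0·12.5 + 290.3·tan45.0° = 0.0 + 290.3 = 290.3 kN/m
FS = R / T = 290.3 / 381.0 = 0.762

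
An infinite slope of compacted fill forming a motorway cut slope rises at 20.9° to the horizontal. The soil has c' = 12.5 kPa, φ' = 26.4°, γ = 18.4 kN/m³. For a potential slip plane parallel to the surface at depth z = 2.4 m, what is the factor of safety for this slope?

FS = 2.15

For an infinite slope with a slip plane parallel to the surface (no pore pressure): FS = [c' + γz cos²β tanφ'] / [γz sinβ cosβ].
γz = 18.4·2.4 = 44.16 kN/m²
Numerator = 12.5 + 44.16·cos²20.9°·tan26.4° = 12.5 + 44.16·0.8727·0.4964 = 31.631 kPa
Denominator = 44.16·sin20.9°·cos20.9° = 44.16·0.3567·0.9342 = 14.717 kPa
FS = 31.631 / 14.717 = 2.149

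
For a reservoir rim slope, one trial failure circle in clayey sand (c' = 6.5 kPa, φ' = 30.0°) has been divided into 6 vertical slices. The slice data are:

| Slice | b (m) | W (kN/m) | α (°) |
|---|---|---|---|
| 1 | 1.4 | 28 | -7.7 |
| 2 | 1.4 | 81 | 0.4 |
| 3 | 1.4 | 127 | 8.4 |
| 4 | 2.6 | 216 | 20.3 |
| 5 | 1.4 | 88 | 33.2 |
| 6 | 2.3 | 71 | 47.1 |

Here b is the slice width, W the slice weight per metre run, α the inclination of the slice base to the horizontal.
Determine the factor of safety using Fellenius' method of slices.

Ordinary method of slices: FS = Σ[c'·Δl_i + (W_i cosα_i)·tanφ'] / Σ W_i sinα_i, with Δl_i = b_i / cosα_i.
Slice 1: Δl = 1.4/cos(-7.7°) = 1.413 m; N'_1 = 28·cos(-7.7°) = 27.7; c'Δl = 9.18; W sinα = -3.8
Slice 2: Δl = 1.4/cos0.4° = 1.400 m; N'_2 = 81·cos0.4° = 81.0; c'Δl = 9.10; W sinα = 0.6
Slice 3: Δl = 1.4/cos8.4° = 1.415 m; N'_3 = 127·cos8.4° = 125.6; c'Δl = 9.20; W sinα = 18.6
Slice 4: Δl = 2.6/cos20.3° = 2.772 m; N'_4 = 216·cos20.3° = 202.6; c'Δl = 18.02; W sinα = 74.9
Slice 5: Δl = 1.4/cos33.2° = 1.673 m; N'_5 = 88·cos33.2° = 73.6; c'Δl = 10.88; W sinα = 48.2
Slice 6: Δl = 2.3/cos47.1° = 3.379 m; N'_6 = 71·cos47.1° = 48.3; c'Δl = 21.96; W sinα = 52.0
Σc'Δl = 78.3 kN/m; ΣN' = 558.9 kN/m; ΣW sinα = 190.5 kN/m
Resisting = 78.3 + 558.9·tan30.0° = 78.3 + 322.7 = 401.0 kN/m
FS = 401.0 / 190.5 = 2.105

FS = 2.11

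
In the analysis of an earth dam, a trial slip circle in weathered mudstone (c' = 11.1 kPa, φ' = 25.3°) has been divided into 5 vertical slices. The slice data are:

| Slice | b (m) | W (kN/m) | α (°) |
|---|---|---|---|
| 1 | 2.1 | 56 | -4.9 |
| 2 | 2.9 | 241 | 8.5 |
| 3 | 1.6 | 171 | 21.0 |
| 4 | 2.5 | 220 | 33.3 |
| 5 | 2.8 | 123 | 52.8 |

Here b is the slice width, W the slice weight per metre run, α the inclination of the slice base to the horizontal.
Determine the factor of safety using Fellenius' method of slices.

FS = 1.60

Ordinary method of slices: FS = Σ[c'·Δl_i + (W_i cosα_i)·tanφ'] / Σ W_i sinα_i, with Δl_i = b_i / cosα_i.
Slice 1: Δl = 2.1/cos(-4.9°) = 2.108 m; N'_1 = 56·cos(-4.9°) = 55.8; c'Δl = 23.40; W sinα = -4.8
Slice 2: Δl = 2.9/cos8.5° = 2.932 m; N'_2 = 241·cos8.5° = 238.4; c'Δl = 32.55; W sinα = 35.6
Slice 3: Δl = 1.6/cos21.0° = 1.714 m; N'_3 = 171·cos21.0° = 159.6; c'Δl = 19.02; W sinα = 61.3
Slice 4: Δl = 2.5/cos33.3° = 2.991 m; N'_4 = 220·cos33.3° = 183.9; c'Δl = 33.20; W sinα = 120.8
Slice 5: Δl = 2.8/cos52.8° = 4.631 m; N'_5 = 123·cos52.8° = 74.4; c'Δl = 51.41; W sinα = 98.0
Σc'Δl = 159.6 kN/m; ΣN' = 712.0 kN/m; ΣW sinα = 310.9 kN/m
Resisting = 159.6 + 712.0·tan25.3° = 159.6 + 336.6 = 496.2 kN/m
FS = 496.2 / 310.9 = 1.596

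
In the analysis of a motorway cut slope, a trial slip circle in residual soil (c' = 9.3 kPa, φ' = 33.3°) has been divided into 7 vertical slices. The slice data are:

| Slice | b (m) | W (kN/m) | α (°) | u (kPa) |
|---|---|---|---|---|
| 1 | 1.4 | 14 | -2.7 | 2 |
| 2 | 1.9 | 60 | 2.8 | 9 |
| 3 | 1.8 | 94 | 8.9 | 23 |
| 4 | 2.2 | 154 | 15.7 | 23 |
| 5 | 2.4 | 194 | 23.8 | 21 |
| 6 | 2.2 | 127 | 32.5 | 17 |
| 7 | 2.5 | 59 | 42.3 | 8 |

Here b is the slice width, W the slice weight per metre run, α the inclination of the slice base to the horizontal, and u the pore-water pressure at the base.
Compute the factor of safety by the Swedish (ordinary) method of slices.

FS = 1.69

Ordinary method of slices: FS = Σ[c'·Δl_i + (W_i cosα_i − u_i·Δl_i)·tanφ'] / Σ W_i sinα_i, with Δl_i = b_i / cosα_i.
Slice 1: Δl = 1.4/cos(-2.7°) = 1.402 m; N'_1 = 14·cos(-2.7°) − 2·1.402 = 11.2; c'Δl = 13.03; W sinα = -0.7
Slice 2: Δl = 1.9/cos2.8° = 1.902 m; N'_2 = 60·cos2.8° − 9·1.902 = 42.8; c'Δl = 17.69; W sinα = 2.9
Slice 3: Δl = 1.8/cos8.9° = 1.822 m; N'_3 = 94·cos8.9° − 23·1.822 = 51.0; c'Δl = 16.94; W sinα = 14.5
Slice 4: Δl = 2.2/cos15.7° = 2.285 m; N'_4 = 154·cos15.7° − 23·2.285 = 95.7; c'Δl = 21.25; W sinα = 41.7
Slice 5: Δl = 2.4/cos23.8° = 2.623 m; N'_5 = 194·cos23.8° − 21·2.623 = 122.4; c'Δl = 24.39; W sinα = 78.3
Slice 6: Δl = 2.2/cos32.5° = 2.609 m; N'_6 = 127·cos32.5° − 17·2.609 = 62.8; c'Δl = 24.26; W sinα = 68.2
Slice 7: Δl = 2.5/cos42.3° = 3.380 m; N'_7 = 59·cos42.3° − 8·3.380 = 16.6; c'Δl = 31.43; W sinα = 39.7
Σc'Δl = 149.0 kN/m; ΣN' = 402.4 kN/m; ΣW sinα = 244.7 kN/m
Resisting = 149.0 + 402.4·tan33.3° = 149.0 + 264.3 = 413.4 kN/m
FS = 413.4 / 244.7 = 1.689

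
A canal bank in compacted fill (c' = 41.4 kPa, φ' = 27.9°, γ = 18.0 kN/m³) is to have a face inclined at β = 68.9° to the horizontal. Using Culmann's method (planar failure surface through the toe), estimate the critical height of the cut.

Culmann's analysis gives the critical failure plane at α_cr = (β + φ')/2 = (68.9 + 27.9)/2 = 48.4°, and the critical height
H_c = (4c'/γ) · sinβ cosφ' / [1 − cos(β − φ')]
    = (4·41.4/18.0) · sin68.9°·cos27.9° / [1 − cos(41.0°)]
    = 9.200 · 0.9330·0.8838 / [1 − 0.7547]
    = 9.200 · 0.8245 / 0.2453
    = 30.92 m

H_c = 30.92 m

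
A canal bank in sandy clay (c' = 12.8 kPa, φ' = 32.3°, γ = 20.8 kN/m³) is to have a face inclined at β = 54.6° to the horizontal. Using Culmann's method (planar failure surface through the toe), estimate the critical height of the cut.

Culmann's analysis gives the critical failure plane at α_cr = (β + φ')/2 = (54.6 + 32.3)/2 = 43.5°, and the critical height
H_c = (4c'/γ) · sinβ cosφ' / [1 − cos(β − φ')]
    = (4·12.8/20.8) · sin54.6°·cos32.3° / [1 − cos(22.3°)]
    = 2.462 · 0.8151·0.8453 / [1 − 0.9252]
    = 2.462 · 0.6890 / 0.0748
    = 22.68 m

H_c = 22.68 m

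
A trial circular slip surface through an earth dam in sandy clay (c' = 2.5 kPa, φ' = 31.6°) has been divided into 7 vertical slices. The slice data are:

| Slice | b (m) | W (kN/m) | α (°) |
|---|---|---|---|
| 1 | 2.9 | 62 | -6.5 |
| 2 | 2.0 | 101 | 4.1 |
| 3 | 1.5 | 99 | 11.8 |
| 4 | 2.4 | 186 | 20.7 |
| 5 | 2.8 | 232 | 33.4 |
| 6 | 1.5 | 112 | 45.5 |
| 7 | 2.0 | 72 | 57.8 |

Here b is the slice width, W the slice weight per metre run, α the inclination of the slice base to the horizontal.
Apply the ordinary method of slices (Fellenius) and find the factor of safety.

FS = 1.42

Ordinary method of slices: FS = Σ[c'·Δl_i + (W_i cosα_i)·tanφ'] / Σ W_i sinα_i, with Δl_i = b_i / cosα_i.
Slice 1: Δl = 2.9/cos(-6.5°) = 2.919 m; N'_1 = 62·cos(-6.5°) = 61.6; c'Δl = 7.30; W sinα = -7.0
Slice 2: Δl = 2.0/cos4.1° = 2.005 m; N'_2 = 101·cos4.1° = 100.7; c'Δl = 5.01; W sinα = 7.2
Slice 3: Δl = 1.5/cos11.8° = 1.532 m; N'_3 = 99·cos11.8° = 96.9; c'Δl = 3.83; W sinα = 20.2
Slice 4: Δl = 2.4/cos20.7° = 2.566 m; N'_4 = 186·cos20.7° = 174.0; c'Δl = 6.41; W sinα = 65.7
Slice 5: Δl = 2.8/cos33.4° = 3.354 m; N'_5 = 232·cos33.4° = 193.7; c'Δl = 8.38; W sinα = 127.7
Slice 6: Δl = 1.5/cos45.5° = 2.140 m; N'_6 = 112·cos45.5° = 78.5; c'Δl = 5.35; W sinα = 79.9
Slice 7: Δl = 2.0/cos57.8° = 3.753 m; N'_7 = 72·cos57.8° = 38.4; c'Δl = 9.38; W sinα = 60.9
Σc'Δl = 45.7 kN/m; ΣN' = 743.8 kN/m; ΣW sinα = 354.7 kN/m
Resisting = 45.7 + 743.8·tan31.6° = 45.7 + 457.6 = 503.3 kN/m
FS = 503.3 / 354.7 = 1.419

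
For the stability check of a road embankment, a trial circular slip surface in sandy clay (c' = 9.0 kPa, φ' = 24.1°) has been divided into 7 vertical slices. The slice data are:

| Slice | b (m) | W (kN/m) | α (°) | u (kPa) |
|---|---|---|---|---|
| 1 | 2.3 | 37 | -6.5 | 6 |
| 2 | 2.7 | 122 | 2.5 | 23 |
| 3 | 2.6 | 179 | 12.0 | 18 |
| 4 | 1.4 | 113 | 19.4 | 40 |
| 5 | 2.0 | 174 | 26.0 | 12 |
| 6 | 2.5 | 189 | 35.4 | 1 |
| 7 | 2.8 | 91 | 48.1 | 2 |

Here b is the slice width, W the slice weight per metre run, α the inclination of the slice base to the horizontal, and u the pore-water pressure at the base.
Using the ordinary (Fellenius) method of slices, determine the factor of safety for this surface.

Ordinary method of slices: FS = Σ[c'·Δl_i + (W_i cosα_i − u_i·Δl_i)·tanφ'] / Σ W_i sinα_i, with Δl_i = b_i / cosα_i.
Slice 1: Δl = 2.3/cos(-6.5°) = 2.315 m; N'_1 = 37·cos(-6.5°) − 6·2.315 = 22.9; c'Δl = 20.83; W sinα = -4.2
Slice 2: Δl = 2.7/cos2.5° = 2.703 m; N'_2 = 122·cos2.5° − 23·2.703 = 59.7; c'Δl = 24.32; W sinα = 5.3
Slice 3: Δl = 2.6/cos12.0° = 2.658 m; N'_3 = 179·cos12.0° − 18·2.658 = 127.2; c'Δl = 23.92; W sinα = 37.2
Slice 4: Δl = 1.4/cos19.4° = 1.484 m; N'_4 = 113·cos19.4° − 40·1.484 = 47.2; c'Δl = 13.36; W sinα = 37.5
Slice 5: Δl = 2.0/cos26.0° = 2.225 m; N'_5 = 174·cos26.0° − 12·2.225 = 129.7; c'Δl = 20.03; W sinα = 76.3
Slice 6: Δl = 2.5/cos35.4° = 3.067 m; N'_6 = 189·cos35.4° − 1·3.067 = 151.0; c'Δl = 27.60; W sinα = 109.5
Slice 7: Δl = 2.8/cos48.1° = 4.193 m; N'_7 = 91·cos48.1° − 2·4.193 = 52.4; c'Δl = 37.73; W sinα = 67.7
Σc'Δl = 167.8 kN/m; ΣN' = 590.1 kN/m; ΣW sinα = 329.4 kN/m
Resisting = 167.8 + 590.1·tan24.1° = 167.8 + 264.0 = 431.8 kN/m
FS = 431.8 / 329.4 = 1.311

FS = 1.31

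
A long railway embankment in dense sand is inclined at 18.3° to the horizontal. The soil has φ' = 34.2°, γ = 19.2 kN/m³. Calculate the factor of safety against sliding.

FS = 2.05

For a dry cohesionless infinite slope the factor of safety is FS = tanφ' / tanβ.
FS = tan34.2° / tan18.3° = 0.6796 / 0.3307 = 2.055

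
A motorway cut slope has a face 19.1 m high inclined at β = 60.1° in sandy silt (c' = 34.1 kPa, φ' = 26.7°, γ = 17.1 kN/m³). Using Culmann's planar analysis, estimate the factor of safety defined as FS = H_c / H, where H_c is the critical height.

H_c = (4c'/γ) · sinβ cosφ' / [1 − cos(β − φ')]
    = (4·34.1/17.1) · sin60.1°·cos26.7° / [1 − cos33.4°]
    = 7.977 · 0.7745 / 0.1652 = 37.41 m
FS = H_c / H = 37.41 / 19.1 = 1.958

FS = 1.96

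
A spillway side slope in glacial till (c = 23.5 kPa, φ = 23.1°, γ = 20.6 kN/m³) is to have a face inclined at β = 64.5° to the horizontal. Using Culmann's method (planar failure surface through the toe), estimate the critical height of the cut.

H_c = 15.16 m

Culmann's analysis gives the critical failure plane at α_cr = (β + φ)/2 = (64.5 + 23.1)/2 = 43.8°, and the critical height
H_c = (4c/γ) · sinβ cosφ / [1 − cos(β − φ)]
    = (4·23.5/20.6) · sin64.5°·cos23.1° / [1 − cos(41.4°)]
    = 4.563 · 0.9026·0.9198 / [1 − 0.7501]
    = 4.563 · 0.8302 / 0.2499
    = 15.16 m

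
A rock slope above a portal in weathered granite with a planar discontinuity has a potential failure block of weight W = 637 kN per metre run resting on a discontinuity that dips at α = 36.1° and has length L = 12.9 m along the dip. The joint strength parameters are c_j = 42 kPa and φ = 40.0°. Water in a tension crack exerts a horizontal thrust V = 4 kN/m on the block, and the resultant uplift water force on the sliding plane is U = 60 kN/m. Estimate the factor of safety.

FS = 2.43

Resolving the block weight along and normal to the plane and applying the Mohr–Coulomb strength on the joint:
N' = W cosα − U − V sinα = 637·cos36.1° − 60 − 4·sin36.1° = 452.3 kN/m
Driving force T = W sinα + V cosα = 637·sin36.1° + 4·cos36.1° = 378.6 kN/m
Resisting force R = c_j·L + N'·tanφ = 42·12.9 + 452.3·tan40.0° = 541.8 + 379.6 = 921.4 kN/m
FS = R / T = 921.4 / 378.6 = 2.434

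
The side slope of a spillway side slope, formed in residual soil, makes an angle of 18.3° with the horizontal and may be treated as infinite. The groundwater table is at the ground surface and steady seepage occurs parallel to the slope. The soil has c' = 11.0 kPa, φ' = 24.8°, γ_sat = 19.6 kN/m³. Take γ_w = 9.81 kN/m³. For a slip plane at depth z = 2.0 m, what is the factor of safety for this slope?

FS = 1.64

With seepage parallel to the slope and the water table at the surface, the effective normal stress on the slip plane uses the buoyant unit weight γ' = γ_sat − γ_w while the driving shear stress uses γ_sat:
FS = [c' + γ' z cos²β tanφ'] / [γ_sat z sinβ cosβ]
γ' = 19.6 − 9.81 = 9.79 kN/m³
Numerator = 11.0 + 9.79·2.0·cos²18.3°·tan24.8° = 11.0 + 9.79·2.0·0.9014·0.4621 = 19.155 kPa
Denominator = 19.6·2.0·sin18.3°·cos18.3° = 19.6·2.0·0.3140·0.9494 = 11.686 kPa
FS = 19.155 / 11.686 = 1.639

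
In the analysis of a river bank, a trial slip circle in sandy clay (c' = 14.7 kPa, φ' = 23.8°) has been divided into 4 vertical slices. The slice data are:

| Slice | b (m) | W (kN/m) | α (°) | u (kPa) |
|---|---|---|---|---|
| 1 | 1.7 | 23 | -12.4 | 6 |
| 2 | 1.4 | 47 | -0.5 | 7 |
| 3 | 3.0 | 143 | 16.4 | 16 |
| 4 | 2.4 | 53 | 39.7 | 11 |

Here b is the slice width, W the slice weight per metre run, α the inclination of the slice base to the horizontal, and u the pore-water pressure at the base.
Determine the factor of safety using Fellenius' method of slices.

FS = 2.92

Ordinary method of slices: FS = Σ[c'·Δl_i + (W_i cosα_i − u_i·Δl_i)·tanφ'] / Σ W_i sinα_i, with Δl_i = b_i / cosα_i.
Slice 1: Δl = 1.7/cos(-12.4°) = 1.741 m; N'_1 = 23·cos(-12.4°) − 6·1.741 = 12.0; c'Δl = 25.59; W sinα = -4.9
Slice 2: Δl = 1.4/cos(-0.5°) = 1.400 m; N'_2 = 47·cos(-0.5°) − 7·1.400 = 37.2; c'Δl = 20.58; W sinα = -0.4
Slice 3: Δl = 3.0/cos16.4° = 3.127 m; N'_3 = 143·cos16.4° − 16·3.127 = 87.1; c'Δl = 45.97; W sinα = 40.4
Slice 4: Δl = 2.4/cos39.7° = 3.119 m; N'_4 = 53·cos39.7° − 11·3.119 = 6.5; c'Δl = 45.85; W sinα = 33.9
Σc'Δl = 138.0 kN/m; ΣN' = 142.8 kN/m; ΣW sinα = 68.9 kN/m
Resisting = 138.0 + 142.8·tan23.8° = 138.0 + 63.0 = 201.0 kN/m
FS = 201.0 / 68.9 = 2.918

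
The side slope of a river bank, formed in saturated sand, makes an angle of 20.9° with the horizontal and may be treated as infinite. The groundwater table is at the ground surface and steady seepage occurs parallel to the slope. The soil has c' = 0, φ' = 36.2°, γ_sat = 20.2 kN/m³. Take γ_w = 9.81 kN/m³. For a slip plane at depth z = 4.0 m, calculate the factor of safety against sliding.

FS = 0.99

With seepage parallel to the slope and the water table at the surface, the effective normal stress on the slip plane uses the buoyant unit weight γ' = γ_sat − γ_w while the driving shear stress uses γ_sat:
FS = [c' + γ' z cos²β tanφ'] / [γ_sat z sinβ cosβ]
(For c' = 0 this reduces to FS = (γ'/γ_sat)·tanφ'/tanβ.)
γ' = 20.2 − 9.81 = 10.39 kN/m³
Numerator = 0.0 + 10.39·4.0·cos²20.9°·tan36.2° = 0.0 + 10.39·4.0·0.8727·0.7319 = 26.546 kPa
Denominator = 20.2·4.0·sin20.9°·cos20.9° = 20.2·4.0·0.3567·0.9342 = 26.928 kPa
FS = 26.546 / 26.928 = 0.986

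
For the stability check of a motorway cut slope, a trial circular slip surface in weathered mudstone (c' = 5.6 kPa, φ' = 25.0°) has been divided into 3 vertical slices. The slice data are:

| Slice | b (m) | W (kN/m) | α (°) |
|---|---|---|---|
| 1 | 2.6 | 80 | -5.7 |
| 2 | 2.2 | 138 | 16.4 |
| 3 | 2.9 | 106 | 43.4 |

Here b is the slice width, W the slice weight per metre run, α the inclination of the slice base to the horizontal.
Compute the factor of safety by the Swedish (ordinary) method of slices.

FS = 1.78

Ordinary method of slices: FS = Σ[c'·Δl_i + (W_i cosα_i)·tanφ'] / Σ W_i sinα_i, with Δl_i = b_i / cosα_i.
Slice 1: Δl = 2.6/cos(-5.7°) = 2.613 m; N'_1 = 80·cos(-5.7°) = 79.6; c'Δl = 14.63; W sinα = -7.9
Slice 2: Δl = 2.2/cos16.4° = 2.293 m; N'_2 = 138·cos16.4° = 132.4; c'Δl = 12.84; W sinα = 39.0
Slice 3: Δl = 2.9/cos43.4° = 3.991 m; N'_3 = 106·cos43.4° = 77.0; c'Δl = 22.35; W sinα = 72.8
Σc'Δl = 49.8 kN/m; ΣN' = 289.0 kN/m; ΣW sinα = 103.8 kN/m
Resisting = 49.8 + 289.0·tan25.0° = 49.8 + 134.8 = 184.6 kN/m
FS = 184.6 / 103.8 = 1.778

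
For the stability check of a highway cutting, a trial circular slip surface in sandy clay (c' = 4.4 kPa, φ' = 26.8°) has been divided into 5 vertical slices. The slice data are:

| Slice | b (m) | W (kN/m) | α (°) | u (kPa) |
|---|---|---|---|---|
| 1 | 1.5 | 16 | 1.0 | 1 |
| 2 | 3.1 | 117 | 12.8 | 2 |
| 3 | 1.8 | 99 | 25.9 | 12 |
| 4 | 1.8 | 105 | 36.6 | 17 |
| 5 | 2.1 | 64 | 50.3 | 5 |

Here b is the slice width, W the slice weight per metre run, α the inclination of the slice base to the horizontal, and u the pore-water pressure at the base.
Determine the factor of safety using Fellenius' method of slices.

FS = 1.01

Ordinary method of slices: FS = Σ[c'·Δl_i + (W_i cosα_i − u_i·Δl_i)·tanφ'] / Σ W_i sinα_i, with Δl_i = b_i / cosα_i.
Slice 1: Δl = 1.5/cos1.0° = 1.500 m; N'_1 = 16·cos1.0° − 1·1.500 = 14.5; c'Δl = 6.60; W sinα = 0.3
Slice 2: Δl = 3.1/cos12.8° = 3.179 m; N'_2 = 117·cos12.8° − 2·3.179 = 107.7; c'Δl = 13.99; W sinα = 25.9
Slice 3: Δl = 1.8/cos25.9° = 2.001 m; N'_3 = 99·cos25.9° − 12·2.001 = 65.0; c'Δl = 8.80; W sinα = 43.2
Slice 4: Δl = 1.8/cos36.6° = 2.242 m; N'_4 = 105·cos36.6° − 17·2.242 = 46.2; c'Δl = 9.87; W sinα = 62.6
Slice 5: Δl = 2.1/cos50.3° = 3.288 m; N'_5 = 64·cos50.3° − 5·3.288 = 24.4; c'Δl = 14.47; W sinα = 49.2
Σc'Δl = 53.7 kN/m; ΣN' = 257.9 kN/m; ΣW sinα = 181.3 kN/m
Resisting = 53.7 + 257.9·tan26.8° = 53.7 + 130.3 = 184.0 kN/m
FS = 184.0 / 181.3 = 1.015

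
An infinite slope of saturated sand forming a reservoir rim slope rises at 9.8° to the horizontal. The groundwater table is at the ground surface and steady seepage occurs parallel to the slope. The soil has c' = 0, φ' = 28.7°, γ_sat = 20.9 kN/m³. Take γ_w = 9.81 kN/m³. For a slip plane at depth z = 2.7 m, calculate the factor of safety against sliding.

FS = 1.68

With seepage parallel to the slope and the water table at the surface, the effective normal stress on the slip plane uses the buoyant unit weight γ' = γ_sat − γ_w while the driving shear stress uses γ_sat:
FS = [c' + γ' z cos²β tanφ'] / [γ_sat z sinβ cosβ]
(For c' = 0 this reduces to FS = (γ'/γ_sat)·tanφ'/tanβ.)
γ' = 20.9 − 9.81 = 11.09 kN/m³
Numerator = 0.0 + 11.09·2.7·cos²9.8°·tan28.7° = 0.0 + 11.09·2.7·0.9710·0.5475 = 15.918 kPa
Denominator = 20.9·2.7·sin9.8°·cos9.8° = 20.9·2.7·0.1702·0.9854 = 9.465 kPa
FS = 15.918 / 9.465 = 1.682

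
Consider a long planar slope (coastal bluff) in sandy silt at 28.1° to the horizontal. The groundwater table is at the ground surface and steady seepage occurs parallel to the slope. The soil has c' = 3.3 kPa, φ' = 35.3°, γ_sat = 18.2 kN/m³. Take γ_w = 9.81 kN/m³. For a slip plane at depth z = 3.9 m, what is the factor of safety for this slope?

FS = 0.72

With seepage parallel to the slope and the water table at the surface, the effective normal stress on the slip plane uses the buoyant unit weight γ' = γ_sat − γ_w while the driving shear stress uses γ_sat:
FS = [c' + γ' z cos²β tanφ'] / [γ_sat z sinβ cosβ]
γ' = 18.2 − 9.81 = 8.39 kN/m³
Numerator = 3.3 + 8.39·3.9·cos²28.1°·tan35.3° = 3.3 + 8.39·3.9·0.7781·0.7080 = 21.328 kPa
Denominator = 18.2·3.9·sin28.1°·cos28.1° = 18.2·3.9·0.4710·0.8821 = 29.492 kPa
FS = 21.328 / 29.492 = 0.723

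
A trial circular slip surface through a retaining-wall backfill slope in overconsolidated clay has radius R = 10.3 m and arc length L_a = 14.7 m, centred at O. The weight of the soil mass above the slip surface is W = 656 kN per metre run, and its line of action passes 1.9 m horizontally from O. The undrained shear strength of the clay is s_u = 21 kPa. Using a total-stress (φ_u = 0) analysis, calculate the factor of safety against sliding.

FS = 2.55

Taking moments about the centre O, the resisting moment is provided by the undrained shear strength acting along the arc:
M_R = s_u·L_a·R = 21·14.70·10.3 = 3179.6 kN·m/m
M_D = W·d = 656·1.9 = 1246.4 kN·m/m
FS = M_R / M_D = 3179.6 / 1246.4 = 2.551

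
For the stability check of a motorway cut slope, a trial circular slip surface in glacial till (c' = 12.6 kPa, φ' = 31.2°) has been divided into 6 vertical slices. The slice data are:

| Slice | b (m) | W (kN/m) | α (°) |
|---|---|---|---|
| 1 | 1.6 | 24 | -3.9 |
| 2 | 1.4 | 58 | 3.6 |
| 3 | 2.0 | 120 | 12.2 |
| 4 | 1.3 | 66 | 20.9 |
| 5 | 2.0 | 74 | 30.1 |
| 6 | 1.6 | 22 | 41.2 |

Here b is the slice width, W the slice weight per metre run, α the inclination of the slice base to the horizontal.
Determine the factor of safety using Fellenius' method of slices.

FS = 3.35

Ordinary method of slices: FS = Σ[c'·Δl_i + (W_i cosα_i)·tanφ'] / Σ W_i sinα_i, with Δl_i = b_i / cosα_i.
Slice 1: Δl = 1.6/cos(-3.9°) = 1.604 m; N'_1 = 24·cos(-3.9°) = 23.9; c'Δl = 20.21; W sinα = -1.6
Slice 2: Δl = 1.4/cos3.6° = 1.403 m; N'_2 = 58·cos3.6° = 57.9; c'Δl = 17.67; W sinα = 3.6
Slice 3: Δl = 2.0/cos12.2° = 2.046 m; N'_3 = 120·cos12.2° = 117.3; c'Δl = 25.78; W sinα = 25.4
Slice 4: Δl = 1.3/cos20.9° = 1.392 m; N'_4 = 66·cos20.9° = 61.7; c'Δl = 17.53; W sinα = 23.5
Slice 5: Δl = 2.0/cos30.1° = 2.312 m; N'_5 = 74·cos30.1° = 64.0; c'Δl = 29.13; W sinα = 37.1
Slice 6: Δl = 1.6/cos41.2° = 2.126 m; N'_6 = 22·cos41.2° = 16.6; c'Δl = 26.79; W sinα = 14.5
Σc'Δl = 137.1 kN/m; ΣN' = 341.4 kN/m; ΣW sinα = 102.5 kN/m
Resisting = 137.1 + 341.4·tan31.2° = 137.1 + 206.7 = 343.8 kN/m
FS = 343.8 / 102.5 = 3.354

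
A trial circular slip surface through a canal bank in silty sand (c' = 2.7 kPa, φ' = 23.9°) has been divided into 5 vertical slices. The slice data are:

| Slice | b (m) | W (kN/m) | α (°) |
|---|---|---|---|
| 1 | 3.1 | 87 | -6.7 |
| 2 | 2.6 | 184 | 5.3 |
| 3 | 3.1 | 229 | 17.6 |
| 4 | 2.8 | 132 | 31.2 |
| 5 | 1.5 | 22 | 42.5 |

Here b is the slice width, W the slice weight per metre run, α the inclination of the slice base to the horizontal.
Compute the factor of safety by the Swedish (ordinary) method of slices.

Ordinary method of slices: FS = Σ[c'·Δl_i + (W_i cosα_i)·tanφ'] / Σ W_i sinα_i, with Δl_i = b_i / cosα_i.
Slice 1: Δl = 3.1/cos(-6.7°) = 3.121 m; N'_1 = 87·cos(-6.7°) = 86.4; c'Δl = 8.43; W sinα = -10.2
Slice 2: Δl = 2.6/cos5.3° = 2.611 m; N'_2 = 184·cos5.3° = 183.2; c'Δl = 7.05; W sinα = 17.0
Slice 3: Δl = 3.1/cos17.6° = 3.252 m; N'_3 = 229·cos17.6° = 218.3; c'Δl = 8.78; W sinα = 69.2
Slice 4: Δl = 2.8/cos31.2° = 3.273 m; N'_4 = 132·cos31.2° = 112.9; c'Δl = 8.84; W sinα = 68.4
Slice 5: Δl = 1.5/cos42.5° = 2.035 m; N'_5 = 22·cos42.5° = 16.2; c'Δl = 5.49; W sinα = 14.9
Σc'Δl = 38.6 kN/m; ΣN' = 617.0 kN/m; ΣW sinα = 159.3 kN/m
Resisting = 38.6 + 617.0·tan23.9° = 38.6 + 273.4 = 312.0 kN/m
FS = 312.0 / 159.3 = 1.958

FS = 1.96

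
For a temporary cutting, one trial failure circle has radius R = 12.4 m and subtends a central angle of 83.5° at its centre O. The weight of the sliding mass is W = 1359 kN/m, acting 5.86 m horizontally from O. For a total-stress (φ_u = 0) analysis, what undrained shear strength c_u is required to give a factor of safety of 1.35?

FS = c_u·L_a·R / (W·d), so c_u = FS·W·d / (L_a·R).
Arc length L_a = R·θ = 12.4·(83.5°·π/180) = 12.4·1.4573 = 18.07 m
c_u = 1.35·1359·5.86 / (18.07·12.4) = 10751.0 / 224.08 = 47.98 kPa

c_u = 48.0 kPa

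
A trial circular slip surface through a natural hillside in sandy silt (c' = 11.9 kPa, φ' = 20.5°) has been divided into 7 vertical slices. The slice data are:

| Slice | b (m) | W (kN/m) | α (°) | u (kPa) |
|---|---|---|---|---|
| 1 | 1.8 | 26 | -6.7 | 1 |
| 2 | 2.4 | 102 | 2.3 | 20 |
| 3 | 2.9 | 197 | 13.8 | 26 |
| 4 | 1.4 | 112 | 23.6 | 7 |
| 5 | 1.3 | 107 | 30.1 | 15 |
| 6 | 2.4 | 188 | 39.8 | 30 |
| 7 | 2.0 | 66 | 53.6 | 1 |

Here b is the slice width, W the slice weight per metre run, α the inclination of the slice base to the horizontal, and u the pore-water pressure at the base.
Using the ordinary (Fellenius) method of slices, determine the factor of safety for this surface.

Ordinary method of slices: FS = Σ[c'·Δl_i + (W_i cosα_i − u_i·Δl_i)·tanφ'] / Σ W_i sinα_i, with Δl_i = b_i / cosα_i.
Slice 1: Δl = 1.8/cos(-6.7°) = 1.812 m; N'_1 = 26·cos(-6.7°) − 1·1.812 = 24.0; c'Δl = 21.57; W sinα = -3.0
Slice 2: Δl = 2.4/cos2.3° = 2.402 m; N'_2 = 102·cos2.3° − 20·2.402 = 53.9; c'Δl = 28.58; W sinα = 4.1
Slice 3: Δl = 2.9/cos13.8° = 2.986 m; N'_3 = 197·cos13.8° − 26·2.986 = 113.7; c'Δl = 35.54; W sinα = 47.0
Slice 4: Δl = 1.4/cos23.6° = 1.528 m; N'_4 = 112·cos23.6° − 7·1.528 = 91.9; c'Δl = 18.18; W sinα = 44.8
Slice 5: Δl = 1.3/cos30.1° = 1.503 m; N'_5 = 107·cos30.1° − 15·1.503 = 70.0; c'Δl = 17.88; W sinα = 53.7
Slice 6: Δl = 2.4/cos39.8° = 3.124 m; N'_6 = 188·cos39.8° − 30·3.124 = 50.7; c'Δl = 37.17; W sinα = 120.3
Slice 7: Δl = 2.0/cos53.6° = 3.370 m; N'_7 = 66·cos53.6° − 1·3.370 = 35.8; c'Δl = 40.11; W sinα = 53.1
Σc'Δl = 199.0 kN/m; ΣN' = 440.0 kN/m; ΣW sinα = 320.0 kN/m
Resisting = 199.0 + 440.0·tan20.5° = 199.0 + 164.5 = 363.6 kN/m
FS = 363.6 / 320.0 = 1.136

FS = 1.14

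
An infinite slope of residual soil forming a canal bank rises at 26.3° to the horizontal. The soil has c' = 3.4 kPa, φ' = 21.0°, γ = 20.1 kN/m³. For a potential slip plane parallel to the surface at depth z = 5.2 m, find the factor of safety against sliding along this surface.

FS = 0.86

For an infinite slope with a slip plane parallel to the surface (no pore pressure): FS = [c' + γz cos²β tanφ'] / [γz sinβ cosβ].
γz = 20.1·5.2 = 104.52 kN/m²
Numerator = 3.4 + 104.52·cos²26.3°·tan21.0° = 3.4 + 104.52·0.8037·0.3839 = 35.645 kPa
Denominator = 104.52·sin26.3°·cos26.3° = 104.52·0.4431·0.8965 = 41.516 kPa
FS = 35.645 / 41.516 = 0.859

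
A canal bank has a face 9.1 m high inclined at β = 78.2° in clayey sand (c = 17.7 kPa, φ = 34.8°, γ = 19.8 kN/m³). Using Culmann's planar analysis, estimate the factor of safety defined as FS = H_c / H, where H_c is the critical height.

H_c = (4c/γ) · sinβ cosφ / [1 − cos(β − φ)]
    = (4·17.7/19.8) · sin78.2°·cos34.8° / [1 − cos43.4°]
    = 3.576 · 0.8038 / 0.2734 = 10.51 m
FS = H_c / H = 10.51 / 9.1 = 1.155

FS = 1.16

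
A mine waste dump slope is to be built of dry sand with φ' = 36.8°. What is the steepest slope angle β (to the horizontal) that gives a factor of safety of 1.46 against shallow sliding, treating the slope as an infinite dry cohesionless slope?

For an infinite dry cohesionless slope FS = tanφ'/tanβ, so tanβ = tanφ' / FS.
tanβ = tan36.8° / 1.46 = 0.7481 / 1.46 = 0.5124
β = arctan(0.5124) = 27.13°

β = 27.1°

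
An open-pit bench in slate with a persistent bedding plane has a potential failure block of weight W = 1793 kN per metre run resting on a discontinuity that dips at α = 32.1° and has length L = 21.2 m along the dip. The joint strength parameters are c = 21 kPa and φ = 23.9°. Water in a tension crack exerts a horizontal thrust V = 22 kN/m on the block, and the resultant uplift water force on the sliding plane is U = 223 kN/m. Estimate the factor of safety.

Resolving the block weight along and normal to the plane and applying the Mohr–Coulomb strength on the joint:
N' = W cosα − U − V sinα = 1793·cos32.1° − 223 − 22·sin32.1° = 1284.2 kN/m
Driving force T = W sinα + V cosα = 1793·sin32.1° + 22·cos32.1° = 971.4 kN/m
Resisting force R = c·L + N'·tanφ = 21·21.2 + 1284.2·tan23.9° = 445.2 + 569.1 = 1014.3 kN/m
FS = R / T = 1014.3 / 971.4 = 1.044

FS = 1.04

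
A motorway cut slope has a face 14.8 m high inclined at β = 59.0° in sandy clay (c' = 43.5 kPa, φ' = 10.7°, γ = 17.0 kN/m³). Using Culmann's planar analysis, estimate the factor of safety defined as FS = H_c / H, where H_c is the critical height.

FS = 1.74

H_c = (4c'/γ) · sinβ cosφ' / [1 − cos(β − φ')]
    = (4·43.5/17.0) · sin59.0°·cos10.7° / [1 − cos48.3°]
    = 10.235 · 0.8423 / 0.3348 = 25.75 m
FS = H_c / H = 25.75 / 14.8 = 1.740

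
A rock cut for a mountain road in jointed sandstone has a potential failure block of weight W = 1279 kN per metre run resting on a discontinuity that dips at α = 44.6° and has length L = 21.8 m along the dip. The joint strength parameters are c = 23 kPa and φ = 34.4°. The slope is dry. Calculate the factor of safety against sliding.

FS = 1.25

Resolving the block weight along and normal to the plane and applying the Mohr–Coulomb strength on the joint:
N' = W cosα = 1279·cos44.6° = 910.7 kN/m
Driving force T = W sinα = 1279·sin44.6° = 898.1 kN/m
Resisting force R = c·L + N'·tanφ = 23·21.8 + 910.7·tan34.4° = 501.4 + 623.6 = 1125.0 kN/m
FS = R / T = 1125.0 / 898.1 = 1.253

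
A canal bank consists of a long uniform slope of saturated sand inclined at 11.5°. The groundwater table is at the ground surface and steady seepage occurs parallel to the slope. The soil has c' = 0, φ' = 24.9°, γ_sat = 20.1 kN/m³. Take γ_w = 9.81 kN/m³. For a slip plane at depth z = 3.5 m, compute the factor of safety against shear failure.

With seepage parallel to the slope and the water table at the surface, the effective normal stress on the slip plane uses the buoyant unit weight γ' = γ_sat − γ_w while the driving shear stress uses γ_sat:
FS = [c' + γ' z cos²β tanφ'] / [γ_sat z sinβ cosβ]
(For c' = 0 this reduces to FS = (γ'/γ_sat)·tanφ'/tanβ.)
γ' = 20.1 − 9.81 = 10.29 kN/m³
Numerator = 0.0 + 10.29·3.5·cos²11.5°·tan24.9° = 0.0 + 10.29·3.5·0.9603·0.4642 = 16.053 kPa
Denominator = 20.1·3.5·sin11.5°·cos11.5° = 20.1·3.5·0.1994·0.9799 = 13.744 kPa
FS = 16.053 / 13.744 = 1.168

FS = 1.17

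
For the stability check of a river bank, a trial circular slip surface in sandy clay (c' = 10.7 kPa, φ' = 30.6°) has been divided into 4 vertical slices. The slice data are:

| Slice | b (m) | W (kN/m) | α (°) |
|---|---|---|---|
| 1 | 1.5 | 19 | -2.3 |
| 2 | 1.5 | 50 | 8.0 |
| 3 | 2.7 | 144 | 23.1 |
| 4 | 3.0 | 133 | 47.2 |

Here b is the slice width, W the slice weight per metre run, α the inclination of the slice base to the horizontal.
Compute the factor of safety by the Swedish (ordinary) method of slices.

Ordinary method of slices: FS = Σ[c'·Δl_i + (W_i cosα_i)·tanφ'] / Σ W_i sinα_i, with Δl_i = b_i / cosα_i.
Slice 1: Δl = 1.5/cos(-2.3°) = 1.501 m; N'_1 = 19·cos(-2.3°) = 19.0; c'Δl = 16.06; W sinα = -0.8
Slice 2: Δl = 1.5/cos8.0° = 1.515 m; N'_2 = 50·cos8.0° = 49.5; c'Δl = 16.21; W sinα = 7.0
Slice 3: Δl = 2.7/cos23.1° = 2.935 m; N'_3 = 144·cos23.1° = 132.5; c'Δl = 31.41; W sinα = 56.5
Slice 4: Δl = 3.0/cos47.2° = 4.415 m; N'_4 = 133·cos47.2° = 90.4; c'Δl = 47.24; W sinα = 97.6
Σc'Δl = 110.9 kN/m; ΣN' = 291.3 kN/m; ΣW sinα = 160.3 kN/m
Resisting = 110.9 + 291.3·tan30.6° = 110.9 + 172.3 = 283.2 kN/m
FS = 283.2 / 160.3 = 1.767

FS = 1.77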